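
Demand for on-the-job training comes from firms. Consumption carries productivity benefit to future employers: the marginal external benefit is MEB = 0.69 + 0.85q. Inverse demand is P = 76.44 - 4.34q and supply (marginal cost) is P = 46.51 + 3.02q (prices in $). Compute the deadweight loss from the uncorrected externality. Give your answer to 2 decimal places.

Market equilibrium (private): 46.51 + 3.02q = 76.44 - 4.34q → q_m = 4.0666.
Social marginal benefit = demand + MEB = 77.13 - 3.49q.
Set SMB = MC: 77.13 - 3.49q = 46.51 + 3.02q → q* = 4.7035.
Height of the DWL triangle at q_m is SMB(q_m) − MC(q_m) = MEB(q_m) = 4.1466.
DWL = ½ × 0.6369 × 4.1466 = 1.3205.

DWL = $1.32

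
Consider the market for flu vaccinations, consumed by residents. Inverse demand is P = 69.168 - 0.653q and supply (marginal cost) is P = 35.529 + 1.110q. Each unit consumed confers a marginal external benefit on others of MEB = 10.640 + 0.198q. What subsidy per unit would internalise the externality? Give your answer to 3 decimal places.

Social marginal benefit = demand + MEB = 79.808 - 0.455q.
Set SMB = MC: 79.808 - 0.455q = 35.529 + 1.110q → q* = 28.2933.
The Pigouvian subsidy equals MEB at q*: 10.640 + 0.198×28.2933 = 16.2421.

subsidy = 16.242 per unit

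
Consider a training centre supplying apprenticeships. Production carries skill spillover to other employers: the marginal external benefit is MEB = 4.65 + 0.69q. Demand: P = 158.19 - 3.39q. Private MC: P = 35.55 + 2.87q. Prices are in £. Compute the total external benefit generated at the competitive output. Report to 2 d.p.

£223.51

Market equilibrium (private): 35.55 + 2.87q = 158.19 - 3.39q → q_m = 19.5911.
Total external benefit = ∫₀^{q_m} (4.65 + 0.69q) dq = 4.65×19.5911 + ½×0.69×19.5911² = 223.5135.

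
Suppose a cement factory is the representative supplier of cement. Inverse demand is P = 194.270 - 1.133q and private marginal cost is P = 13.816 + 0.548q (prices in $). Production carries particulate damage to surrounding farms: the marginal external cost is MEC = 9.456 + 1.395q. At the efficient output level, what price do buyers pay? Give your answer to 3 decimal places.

P = $131.285

Social marginal cost = private MC + MEC = 23.272 + 1.943q.
Set SMC = demand: 23.272 + 1.943q = 194.270 - 1.133q → q* = 55.5910.
Consumer price on the demand curve at q*: 194.270 − 1.133×55.5910 = 131.2854.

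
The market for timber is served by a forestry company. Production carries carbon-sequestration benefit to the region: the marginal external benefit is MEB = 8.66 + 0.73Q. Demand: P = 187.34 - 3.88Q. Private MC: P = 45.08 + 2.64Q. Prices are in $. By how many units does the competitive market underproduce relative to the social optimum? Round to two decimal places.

Market equilibrium (private): 45.08 + 2.64Q = 187.34 - 3.88Q → Q_m = 21.8190.
Social marginal cost = private MC − MEB = 36.42 + 1.91Q.
Set SMC = demand: 36.42 + 1.91Q = 187.34 - 3.88Q → Q* = 26.0656.
Gap = |21.8190 − 26.0656| = 4.2466.

4.25 units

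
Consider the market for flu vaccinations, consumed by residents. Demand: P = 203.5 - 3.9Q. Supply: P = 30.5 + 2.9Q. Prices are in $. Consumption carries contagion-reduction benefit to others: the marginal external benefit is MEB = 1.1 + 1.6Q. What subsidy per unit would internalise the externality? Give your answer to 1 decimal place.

subsidy = $54.7 per unit

Social marginal benefit = demand + MEB = 204.6 - 2.3Q.
Set SMB = MC: 204.6 - 2.3Q = 30.5 + 2.9Q → Q* = 33.4808.
The Pigouvian subsidy equals MEB at Q*: 1.1 + 1.6×33.4808 = 54.6693.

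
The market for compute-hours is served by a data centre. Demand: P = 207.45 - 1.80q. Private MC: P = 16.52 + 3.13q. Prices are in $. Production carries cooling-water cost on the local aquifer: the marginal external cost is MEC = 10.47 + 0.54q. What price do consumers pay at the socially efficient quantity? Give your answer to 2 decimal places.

Social marginal cost = private MC + MEC = 26.99 + 3.67q.
Set SMC = demand: 26.99 + 3.67q = 207.45 - 1.80q → q* = 32.9909.
Consumer price on the demand curve at q*: 207.45 − 1.80×32.9909 = 148.0664.

P = $148.07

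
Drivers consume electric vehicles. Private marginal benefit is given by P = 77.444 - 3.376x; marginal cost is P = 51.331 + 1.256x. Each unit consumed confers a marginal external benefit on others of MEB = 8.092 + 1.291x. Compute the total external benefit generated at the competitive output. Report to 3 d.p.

Market equilibrium (private): 51.331 + 1.256x = 77.444 - 3.376x → x_m = 5.6375.
Total external benefit = ∫₀^{x_m} (8.092 + 1.291x) dx = 8.092×5.6375 + ½×1.291×5.6375² = 66.1335.

66.134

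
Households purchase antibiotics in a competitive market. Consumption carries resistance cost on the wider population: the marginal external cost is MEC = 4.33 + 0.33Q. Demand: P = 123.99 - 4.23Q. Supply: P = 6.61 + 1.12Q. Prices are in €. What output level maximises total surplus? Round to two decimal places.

Q* = 19.90

Social marginal benefit = demand − MEC = 119.66 - 4.56Q.
Set SMB = MC: 119.66 - 4.56Q = 6.61 + 1.12Q → Q* = 19.9032.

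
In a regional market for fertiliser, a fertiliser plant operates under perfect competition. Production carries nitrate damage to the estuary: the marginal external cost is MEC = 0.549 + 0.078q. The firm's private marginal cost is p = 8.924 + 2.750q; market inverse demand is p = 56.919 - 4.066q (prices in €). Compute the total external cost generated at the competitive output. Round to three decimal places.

€5.800

Market equilibrium (private): 8.924 + 2.750q = 56.919 - 4.066q → q_m = 7.0415.
Total external cost = ∫₀^{q_m} (0.549 + 0.078q) dq = 0.549×7.0415 + ½×0.078×7.0415² = 5.7995.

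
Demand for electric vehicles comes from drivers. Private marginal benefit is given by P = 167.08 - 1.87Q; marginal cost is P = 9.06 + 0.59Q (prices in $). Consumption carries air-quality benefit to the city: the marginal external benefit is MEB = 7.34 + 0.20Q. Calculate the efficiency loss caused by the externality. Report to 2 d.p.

DWL = $90.16

Market equilibrium (private): 9.06 + 0.59Q = 167.08 - 1.87Q → Q_m = 64.2358.
Social marginal benefit = demand + MEB = 174.42 - 1.67Q.
Set SMB = MC: 174.42 - 1.67Q = 9.06 + 0.59Q → Q* = 73.1681.
The loss is the area between SMB and MC from Q* to Q_m; with linear curves that's a triangle of height MEB(Q_m).
DWL = ½ × 8.9323 × 20.1872 = 90.1591.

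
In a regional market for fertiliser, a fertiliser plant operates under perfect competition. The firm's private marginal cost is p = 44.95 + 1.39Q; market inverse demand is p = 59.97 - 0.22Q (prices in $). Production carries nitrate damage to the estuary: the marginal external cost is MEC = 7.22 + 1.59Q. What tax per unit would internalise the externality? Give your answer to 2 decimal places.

Social marginal cost = private MC + MEC = 52.17 + 2.98Q.
Set SMC = demand: 52.17 + 2.98Q = 59.97 - 0.22Q → Q* = 2.4375.
The Pigouvian tax equals MEC at Q*: 7.22 + 1.59×2.4375 = 11.0956.

tax = $11.10 per unit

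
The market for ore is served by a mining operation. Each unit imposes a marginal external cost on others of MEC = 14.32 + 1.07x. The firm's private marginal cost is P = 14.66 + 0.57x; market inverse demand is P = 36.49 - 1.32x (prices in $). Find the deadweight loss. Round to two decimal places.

DWL = $120.23

Market equilibrium (private): 14.66 + 0.57x = 36.49 - 1.32x → x_m = 11.5503.
Social marginal cost = private MC + MEC = 28.98 + 1.64x.
Set SMC = demand: 28.98 + 1.64x = 36.49 - 1.32x → x* = 2.5372.
Between x* and x_m the wedge SMC − demand runs linearly from 0 to MEC(x_m), so the loss is a triangle.
DWL = ½ × 9.0131 × 26.6788 = 120.2293.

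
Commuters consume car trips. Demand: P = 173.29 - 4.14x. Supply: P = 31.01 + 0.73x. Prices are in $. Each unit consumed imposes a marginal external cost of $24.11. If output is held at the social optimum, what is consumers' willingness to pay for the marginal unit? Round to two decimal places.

Social marginal benefit = demand − MEC = 149.18 - 4.14x.
Set SMB = MC: 149.18 - 4.14x = 31.01 + 0.73x → x* = 24.2649.
Consumer price on the demand curve at x*: 173.29 − 4.14×24.2649 = 72.8333.

P = $72.83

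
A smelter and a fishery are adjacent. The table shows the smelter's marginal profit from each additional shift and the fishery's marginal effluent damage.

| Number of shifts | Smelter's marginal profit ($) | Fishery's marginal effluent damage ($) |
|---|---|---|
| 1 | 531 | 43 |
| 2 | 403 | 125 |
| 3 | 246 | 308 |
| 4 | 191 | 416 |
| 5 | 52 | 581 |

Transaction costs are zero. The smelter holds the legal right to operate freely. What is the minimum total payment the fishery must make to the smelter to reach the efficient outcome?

$489

Left alone the smelter would choose level 5 (marginal profit stays positive).
Efficient level: k* = 2 (marginal profit ≥ marginal effluent damage through 2).
The fishery must at least cover the smelter's forgone profit from cutting 5→2: 246 + 191 + 52 = 489.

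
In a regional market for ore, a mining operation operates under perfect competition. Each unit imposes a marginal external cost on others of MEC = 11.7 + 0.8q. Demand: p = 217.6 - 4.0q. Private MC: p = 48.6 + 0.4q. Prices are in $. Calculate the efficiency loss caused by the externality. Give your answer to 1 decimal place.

DWL = $173.1

Market equilibrium (private): 48.6 + 0.4q = 217.6 - 4.0q → q_m = 38.4091.
Social marginal cost = private MC + MEC = 60.3 + 1.2q.
Set SMC = demand: 60.3 + 1.2q = 217.6 - 4.0q → q* = 30.2500.
Between q* and q_m the wedge SMC − demand runs linearly from 0 to MEC(q_m), so the loss is a triangle.
DWL = ½ × 8.1591 × 42.4273 = 173.0843.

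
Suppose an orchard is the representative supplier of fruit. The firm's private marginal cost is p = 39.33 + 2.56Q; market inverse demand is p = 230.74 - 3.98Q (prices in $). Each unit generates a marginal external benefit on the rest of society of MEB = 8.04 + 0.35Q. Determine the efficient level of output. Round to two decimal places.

Social marginal cost = private MC − MEB = 31.29 + 2.21Q.
Set SMC = demand: 31.29 + 2.21Q = 230.74 - 3.98Q → Q* = 32.2213.

Q* = 32.22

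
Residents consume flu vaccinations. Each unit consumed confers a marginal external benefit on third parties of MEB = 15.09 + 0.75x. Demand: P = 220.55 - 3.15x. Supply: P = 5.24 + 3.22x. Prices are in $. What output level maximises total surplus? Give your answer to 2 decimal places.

x* = 41.00

Social marginal benefit = demand + MEB = 235.64 - 2.40x.
Set SMB = MC: 235.64 - 2.40x = 5.24 + 3.22x → x* = 40.9964.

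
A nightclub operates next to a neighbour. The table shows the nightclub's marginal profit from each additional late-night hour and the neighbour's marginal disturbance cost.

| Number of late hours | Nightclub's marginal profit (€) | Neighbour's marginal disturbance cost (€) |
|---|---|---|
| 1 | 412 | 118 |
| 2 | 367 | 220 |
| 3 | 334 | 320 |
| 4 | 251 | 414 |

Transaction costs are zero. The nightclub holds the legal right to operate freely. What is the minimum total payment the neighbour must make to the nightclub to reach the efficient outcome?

€251

Left alone the nightclub would choose level 4 (marginal profit stays positive).
Efficient level: k* = 3 (marginal profit ≥ marginal disturbance cost through 3).
The neighbour must at least cover the nightclub's forgone profit from cutting 4→3: 251 = 251.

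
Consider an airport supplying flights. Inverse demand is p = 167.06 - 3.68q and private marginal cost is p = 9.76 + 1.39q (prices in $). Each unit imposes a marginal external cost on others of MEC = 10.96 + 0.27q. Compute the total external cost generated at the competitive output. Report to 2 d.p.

$469.99

Market equilibrium (private): 9.76 + 1.39q = 167.06 - 3.68q → q_m = 31.0256.
Total external cost = ∫₀^{q_m} (10.96 + 0.27q) dq = 10.96×31.0256 + ½×0.27×31.0256² = 469.9899.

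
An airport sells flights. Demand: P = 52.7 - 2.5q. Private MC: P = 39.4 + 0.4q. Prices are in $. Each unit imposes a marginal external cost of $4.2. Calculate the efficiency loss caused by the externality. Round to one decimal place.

Market equilibrium (private): 39.4 + 0.4q = 52.7 - 2.5q → q_m = 4.5862.
Social marginal cost = private MC + MEC = 43.6 + 0.4q.
Set SMC = demand: 43.6 + 0.4q = 52.7 - 2.5q → q* = 3.1379.
Height of the DWL triangle at q_m is SMC(q_m) − demand(q_m) = MEC(q_m) = 4.2000.
DWL = ½ × 1.4483 × 4.2000 = 3.0414.

DWL = $3.0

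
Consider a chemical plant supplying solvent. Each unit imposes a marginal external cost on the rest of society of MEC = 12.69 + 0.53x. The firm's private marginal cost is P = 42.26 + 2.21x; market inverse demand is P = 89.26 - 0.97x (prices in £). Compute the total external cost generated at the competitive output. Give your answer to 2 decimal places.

£245.44

Market equilibrium (private): 42.26 + 2.21x = 89.26 - 0.97x → x_m = 14.7799.
Total external cost = ∫₀^{x_m} (12.69 + 0.53x) dx = 12.69×14.7799 + ½×0.53×14.7799² = 245.4450.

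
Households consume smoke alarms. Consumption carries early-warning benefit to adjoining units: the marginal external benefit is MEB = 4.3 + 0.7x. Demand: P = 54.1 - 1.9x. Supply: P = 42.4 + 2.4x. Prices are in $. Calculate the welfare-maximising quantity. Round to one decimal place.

Social marginal benefit = demand + MEB = 58.4 - 1.2x.
Set SMB = MC: 58.4 - 1.2x = 42.4 + 2.4x → x* = 4.4444.

x* = 4.4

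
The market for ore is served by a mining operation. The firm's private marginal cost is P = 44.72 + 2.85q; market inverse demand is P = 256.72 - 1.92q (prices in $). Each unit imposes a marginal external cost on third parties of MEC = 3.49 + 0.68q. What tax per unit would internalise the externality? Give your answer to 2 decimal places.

tax = $29.51 per unit

Social marginal cost = private MC + MEC = 48.21 + 3.53q.
Set SMC = demand: 48.21 + 3.53q = 256.72 - 1.92q → q* = 38.2587.
The Pigouvian tax equals MEC at q*: 3.49 + 0.68×38.2587 = 29.5059.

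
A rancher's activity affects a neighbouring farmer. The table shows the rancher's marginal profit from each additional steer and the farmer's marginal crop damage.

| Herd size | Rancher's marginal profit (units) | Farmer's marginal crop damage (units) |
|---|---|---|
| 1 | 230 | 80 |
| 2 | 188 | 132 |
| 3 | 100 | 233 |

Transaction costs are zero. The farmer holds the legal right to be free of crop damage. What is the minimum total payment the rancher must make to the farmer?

212

Efficient level: marginal profit ≥ marginal crop damage through level 2, so k* = 2.
With the farmer holding the right, the rancher must at least compensate total damage at k*: 80 + 132 = 212.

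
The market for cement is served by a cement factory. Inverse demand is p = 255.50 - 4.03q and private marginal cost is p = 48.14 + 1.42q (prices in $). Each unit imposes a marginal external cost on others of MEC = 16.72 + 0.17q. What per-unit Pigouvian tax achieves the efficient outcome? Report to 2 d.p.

Social marginal cost = private MC + MEC = 64.86 + 1.59q.
Set SMC = demand: 64.86 + 1.59q = 255.50 - 4.03q → q* = 33.9217.
The Pigouvian tax equals MEC at q*: 16.72 + 0.17×33.9217 = 22.4867.

tax = $22.49 per unit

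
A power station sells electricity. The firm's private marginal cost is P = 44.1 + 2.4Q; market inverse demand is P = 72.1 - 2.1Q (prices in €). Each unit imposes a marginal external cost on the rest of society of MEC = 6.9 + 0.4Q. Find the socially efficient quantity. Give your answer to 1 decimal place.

Q* = 4.3

Social marginal cost = private MC + MEC = 51.0 + 2.8Q.
Set SMC = demand: 51.0 + 2.8Q = 72.1 - 2.1Q → Q* = 4.3061.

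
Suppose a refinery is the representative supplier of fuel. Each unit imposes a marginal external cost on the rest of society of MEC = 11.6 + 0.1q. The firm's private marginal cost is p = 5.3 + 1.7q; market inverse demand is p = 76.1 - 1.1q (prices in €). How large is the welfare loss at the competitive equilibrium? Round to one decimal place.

Market equilibrium (private): 5.3 + 1.7q = 76.1 - 1.1q → q_m = 25.2857.
Social marginal cost = private MC + MEC = 16.9 + 1.8q.
Set SMC = demand: 16.9 + 1.8q = 76.1 - 1.1q → q* = 20.4138.
Between q* and q_m the wedge SMC − demand runs linearly from 0 to MEC(q_m), so the loss is a triangle.
DWL = ½ × 4.8719 × 14.1286 = 34.4166.

DWL = €34.4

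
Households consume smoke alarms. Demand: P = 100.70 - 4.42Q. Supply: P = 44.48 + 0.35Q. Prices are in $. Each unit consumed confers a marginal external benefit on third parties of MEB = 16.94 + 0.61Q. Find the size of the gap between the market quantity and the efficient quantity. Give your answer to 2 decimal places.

Market equilibrium (private): 44.48 + 0.35Q = 100.70 - 4.42Q → Q_m = 11.7862.
Social marginal benefit = demand + MEB = 117.64 - 3.81Q.
Set SMB = MC: 117.64 - 3.81Q = 44.48 + 0.35Q → Q* = 17.5865.
Gap = |11.7862 − 17.5865| = 5.8003.

5.80 units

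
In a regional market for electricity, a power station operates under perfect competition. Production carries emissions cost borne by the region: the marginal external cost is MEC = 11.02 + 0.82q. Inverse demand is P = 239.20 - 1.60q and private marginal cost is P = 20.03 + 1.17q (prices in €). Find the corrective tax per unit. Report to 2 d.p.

Social marginal cost = private MC + MEC = 31.05 + 1.99q.
Set SMC = demand: 31.05 + 1.99q = 239.20 - 1.60q → q* = 57.9805.
The Pigouvian tax equals MEC at q*: 11.02 + 0.82×57.9805 = 58.5640.

tax = €58.56 per unit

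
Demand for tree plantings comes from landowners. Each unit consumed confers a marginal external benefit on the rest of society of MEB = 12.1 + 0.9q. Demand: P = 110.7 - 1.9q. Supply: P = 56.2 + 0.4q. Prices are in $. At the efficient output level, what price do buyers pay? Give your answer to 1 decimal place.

Social marginal benefit = demand + MEB = 122.8 - q.
Set SMB = MC: 122.8 - q = 56.2 + 0.4q → q* = 47.5714.
Consumer price on the demand curve at q*: 110.7 − 1.9×47.5714 = 20.3143.

P = $20.3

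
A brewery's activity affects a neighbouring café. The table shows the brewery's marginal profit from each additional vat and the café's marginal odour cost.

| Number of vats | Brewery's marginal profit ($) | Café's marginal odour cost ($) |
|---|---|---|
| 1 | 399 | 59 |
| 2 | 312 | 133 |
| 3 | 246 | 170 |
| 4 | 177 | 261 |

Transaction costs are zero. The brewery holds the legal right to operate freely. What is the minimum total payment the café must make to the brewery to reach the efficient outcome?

Left alone the brewery would choose level 4 (marginal profit stays positive).
Efficient level: k* = 3 (marginal profit ≥ marginal odour cost through 3).
The café must at least cover the brewery's forgone profit from cutting 4→3: 177 = 177.

$177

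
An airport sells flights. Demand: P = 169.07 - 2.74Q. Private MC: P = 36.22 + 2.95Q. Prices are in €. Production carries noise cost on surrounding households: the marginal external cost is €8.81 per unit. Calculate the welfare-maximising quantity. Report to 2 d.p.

Social marginal cost = private MC + MEC = 45.03 + 2.95Q.
Set SMC = demand: 45.03 + 2.95Q = 169.07 - 2.74Q → Q* = 21.7996.

Q* = 21.80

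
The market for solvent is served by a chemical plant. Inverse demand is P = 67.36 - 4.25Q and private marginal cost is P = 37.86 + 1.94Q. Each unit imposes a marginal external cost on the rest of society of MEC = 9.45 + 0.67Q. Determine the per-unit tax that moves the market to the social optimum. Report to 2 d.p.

tax = 11.41 per unit

Social marginal cost = private MC + MEC = 47.31 + 2.61Q.
Set SMC = demand: 47.31 + 2.61Q = 67.36 - 4.25Q → Q* = 2.9227.
The Pigouvian tax equals MEC at Q*: 9.45 + 0.67×2.9227 = 11.4082.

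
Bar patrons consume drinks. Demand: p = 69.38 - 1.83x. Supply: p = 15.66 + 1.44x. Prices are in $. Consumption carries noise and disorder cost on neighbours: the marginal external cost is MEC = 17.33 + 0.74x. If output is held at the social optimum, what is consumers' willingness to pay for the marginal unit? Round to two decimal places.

Social marginal benefit = demand − MEC = 52.05 - 2.57x.
Set SMB = MC: 52.05 - 2.57x = 15.66 + 1.44x → x* = 9.0748.
Consumer price on the demand curve at x*: 69.38 − 1.83×9.0748 = 52.7731.

P = $52.77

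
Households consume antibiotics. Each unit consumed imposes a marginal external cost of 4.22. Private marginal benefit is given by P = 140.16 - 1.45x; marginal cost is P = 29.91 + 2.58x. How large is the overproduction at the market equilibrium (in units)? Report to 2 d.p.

1.05 units

Market equilibrium (private): 29.91 + 2.58x = 140.16 - 1.45x → x_m = 27.3573.
Social marginal benefit = demand − MEC = 135.94 - 1.45x.
Set SMB = MC: 135.94 - 1.45x = 29.91 + 2.58x → x* = 26.3102.
Gap = |27.3573 − 26.3102| = 1.0471.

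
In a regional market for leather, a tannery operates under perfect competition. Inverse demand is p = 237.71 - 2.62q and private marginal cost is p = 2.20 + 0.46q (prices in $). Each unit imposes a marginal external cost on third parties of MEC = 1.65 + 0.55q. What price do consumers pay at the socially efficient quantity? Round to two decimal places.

P = $68.92

Social marginal cost = private MC + MEC = 3.85 + 1.01q.
Set SMC = demand: 3.85 + 1.01q = 237.71 - 2.62q → q* = 64.4242.
Consumer price on the demand curve at q*: 237.71 − 2.62×64.4242 = 68.9186.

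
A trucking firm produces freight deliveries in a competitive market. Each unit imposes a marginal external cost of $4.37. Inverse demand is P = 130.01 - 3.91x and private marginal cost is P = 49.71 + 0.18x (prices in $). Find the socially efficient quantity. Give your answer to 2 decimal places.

Social marginal cost = private MC + MEC = 54.08 + 0.18x.
Set SMC = demand: 54.08 + 0.18x = 130.01 - 3.91x → x* = 18.5648.

x* = 18.56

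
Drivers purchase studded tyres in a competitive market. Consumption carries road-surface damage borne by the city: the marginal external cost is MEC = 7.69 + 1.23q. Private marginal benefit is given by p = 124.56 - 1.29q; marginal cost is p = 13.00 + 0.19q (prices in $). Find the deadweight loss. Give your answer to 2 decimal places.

Market equilibrium (private): 13.00 + 0.19q = 124.56 - 1.29q → q_m = 75.3784.
Social marginal benefit = demand − MEC = 116.87 - 2.52q.
Set SMB = MC: 116.87 - 2.52q = 13.00 + 0.19q → q* = 38.3284.
Height of the DWL triangle at q_m is MC(q_m) − SMB(q_m) = MEC(q_m) = 100.4054.
DWL = ½ × 37.0500 × 100.4054 = 1860.0100.

DWL = $1860.01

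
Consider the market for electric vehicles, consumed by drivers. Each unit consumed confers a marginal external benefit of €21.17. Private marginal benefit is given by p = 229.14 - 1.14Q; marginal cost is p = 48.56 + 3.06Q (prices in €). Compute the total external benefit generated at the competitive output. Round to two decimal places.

Market equilibrium (private): 48.56 + 3.06Q = 229.14 - 1.14Q → Q_m = 42.9952.
Total external benefit = MEB × Q_m = 21.17 × 42.9952 = 910.2084.

€910.21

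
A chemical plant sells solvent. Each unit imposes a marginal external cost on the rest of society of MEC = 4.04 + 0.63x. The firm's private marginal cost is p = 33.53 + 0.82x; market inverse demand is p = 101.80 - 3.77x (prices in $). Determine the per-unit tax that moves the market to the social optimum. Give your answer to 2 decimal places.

Social marginal cost = private MC + MEC = 37.57 + 1.45x.
Set SMC = demand: 37.57 + 1.45x = 101.80 - 3.77x → x* = 12.3046.
The Pigouvian tax equals MEC at x*: 4.04 + 0.63×12.3046 = 11.7919.

tax = $11.79 per unit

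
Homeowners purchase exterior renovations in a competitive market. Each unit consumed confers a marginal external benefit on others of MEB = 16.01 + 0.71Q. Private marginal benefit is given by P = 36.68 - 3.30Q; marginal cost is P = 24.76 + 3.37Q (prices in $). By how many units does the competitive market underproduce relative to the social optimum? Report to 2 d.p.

2.90 units

Market equilibrium (private): 24.76 + 3.37Q = 36.68 - 3.30Q → Q_m = 1.7871.
Social marginal benefit = demand + MEB = 52.69 - 2.59Q.
Set SMB = MC: 52.69 - 2.59Q = 24.76 + 3.37Q → Q* = 4.6862.
Gap = |1.7871 − 4.6862| = 2.8991.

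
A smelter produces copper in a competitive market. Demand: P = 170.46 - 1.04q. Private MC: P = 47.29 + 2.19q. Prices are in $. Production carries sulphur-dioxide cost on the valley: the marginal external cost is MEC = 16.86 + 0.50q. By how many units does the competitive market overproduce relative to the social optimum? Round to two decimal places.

Market equilibrium (private): 47.29 + 2.19q = 170.46 - 1.04q → q_m = 38.1331.
Social marginal cost = private MC + MEC = 64.15 + 2.69q.
Set SMC = demand: 64.15 + 2.69q = 170.46 - 1.04q → q* = 28.5013.
Gap = |38.1331 − 28.5013| = 9.6318.

9.63 units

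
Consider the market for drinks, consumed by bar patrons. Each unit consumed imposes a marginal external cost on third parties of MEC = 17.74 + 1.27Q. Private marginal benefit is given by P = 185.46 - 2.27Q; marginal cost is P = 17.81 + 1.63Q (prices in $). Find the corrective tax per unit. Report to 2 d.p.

tax = $54.57 per unit

Social marginal benefit = demand − MEC = 167.72 - 3.54Q.
Set SMB = MC: 167.72 - 3.54Q = 17.81 + 1.63Q → Q* = 28.9961.
The Pigouvian tax equals MEC at Q*: 17.74 + 1.27×28.9961 = 54.5650.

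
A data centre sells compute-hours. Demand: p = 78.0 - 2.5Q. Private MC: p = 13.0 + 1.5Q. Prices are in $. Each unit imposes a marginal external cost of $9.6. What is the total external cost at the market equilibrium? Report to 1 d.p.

Market equilibrium (private): 13.0 + 1.5Q = 78.0 - 2.5Q → Q_m = 16.2500.
Total external cost = MEC × Q_m = 9.6 × 16.2500 = 156.0000.

$156.0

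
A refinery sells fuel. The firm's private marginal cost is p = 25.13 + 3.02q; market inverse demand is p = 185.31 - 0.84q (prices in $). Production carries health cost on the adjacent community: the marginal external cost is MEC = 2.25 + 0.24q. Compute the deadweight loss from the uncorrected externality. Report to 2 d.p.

Market equilibrium (private): 25.13 + 3.02q = 185.31 - 0.84q → q_m = 41.4974.
Social marginal cost = private MC + MEC = 27.38 + 3.26q.
Set SMC = demand: 27.38 + 3.26q = 185.31 - 0.84q → q* = 38.5195.
Between q* and q_m the wedge SMC − demand runs linearly from 0 to MEC(q_m), so the loss is a triangle.
DWL = ½ × 2.9779 × 12.2094 = 18.1792.

DWL = $18.18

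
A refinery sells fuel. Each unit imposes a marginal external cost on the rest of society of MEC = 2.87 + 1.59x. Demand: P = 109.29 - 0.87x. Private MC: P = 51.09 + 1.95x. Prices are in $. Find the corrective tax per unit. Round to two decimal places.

Social marginal cost = private MC + MEC = 53.96 + 3.54x.
Set SMC = demand: 53.96 + 3.54x = 109.29 - 0.87x → x* = 12.5465.
The Pigouvian tax equals MEC at x*: 2.87 + 1.59×12.5465 = 22.8189.

tax = $22.82 per unit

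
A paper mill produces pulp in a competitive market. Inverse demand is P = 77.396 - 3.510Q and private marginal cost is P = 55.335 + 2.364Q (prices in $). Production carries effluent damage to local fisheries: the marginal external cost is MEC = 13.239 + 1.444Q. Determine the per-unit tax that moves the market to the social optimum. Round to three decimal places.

Social marginal cost = private MC + MEC = 68.574 + 3.808Q.
Set SMC = demand: 68.574 + 3.808Q = 77.396 - 3.510Q → Q* = 1.2055.
The Pigouvian tax equals MEC at Q*: 13.239 + 1.444×1.2055 = 14.9797.

tax = $14.980 per unit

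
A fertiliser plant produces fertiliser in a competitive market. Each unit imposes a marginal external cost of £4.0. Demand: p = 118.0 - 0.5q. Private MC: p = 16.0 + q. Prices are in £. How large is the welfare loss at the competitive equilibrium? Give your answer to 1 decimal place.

Market equilibrium (private): 16.0 + q = 118.0 - 0.5q → q_m = 68.0000.
Social marginal cost = private MC + MEC = 20.0 + q.
Set SMC = demand: 20.0 + q = 118.0 - 0.5q → q* = 65.3333.
The loss is the area between SMC and demand from q* to q_m; with linear curves that's a triangle of height MEC(q_m).
DWL = ½ × 2.6667 × 4.0000 = 5.3334.

DWL = £5.3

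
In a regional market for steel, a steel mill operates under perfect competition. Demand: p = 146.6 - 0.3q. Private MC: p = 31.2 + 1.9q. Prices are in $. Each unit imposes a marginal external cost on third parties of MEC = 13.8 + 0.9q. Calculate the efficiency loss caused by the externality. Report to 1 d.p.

Market equilibrium (private): 31.2 + 1.9q = 146.6 - 0.3q → q_m = 52.4545.
Social marginal cost = private MC + MEC = 45.0 + 2.8q.
Set SMC = demand: 45.0 + 2.8q = 146.6 - 0.3q → q* = 32.7742.
Between q* and q_m the wedge SMC − demand runs linearly from 0 to MEC(q_m), so the loss is a triangle.
DWL = ½ × 19.6803 × 61.0091 = 600.3387.

DWL = $600.3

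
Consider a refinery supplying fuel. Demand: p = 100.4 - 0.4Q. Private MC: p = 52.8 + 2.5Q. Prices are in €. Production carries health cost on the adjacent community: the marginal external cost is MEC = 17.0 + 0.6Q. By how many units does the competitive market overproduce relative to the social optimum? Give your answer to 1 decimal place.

7.7 units

Market equilibrium (private): 52.8 + 2.5Q = 100.4 - 0.4Q → Q_m = 16.4138.
Social marginal cost = private MC + MEC = 69.8 + 3.1Q.
Set SMC = demand: 69.8 + 3.1Q = 100.4 - 0.4Q → Q* = 8.7429.
Gap = |16.4138 − 8.7429| = 7.6709.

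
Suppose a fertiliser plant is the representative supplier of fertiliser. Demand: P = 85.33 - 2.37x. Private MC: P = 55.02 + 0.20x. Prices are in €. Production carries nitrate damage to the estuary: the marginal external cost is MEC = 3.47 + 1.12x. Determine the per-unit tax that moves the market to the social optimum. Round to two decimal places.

tax = €11.62 per unit

Social marginal cost = private MC + MEC = 58.49 + 1.32x.
Set SMC = demand: 58.49 + 1.32x = 85.33 - 2.37x → x* = 7.2737.
The Pigouvian tax equals MEC at x*: 3.47 + 1.12×7.2737 = 11.6165.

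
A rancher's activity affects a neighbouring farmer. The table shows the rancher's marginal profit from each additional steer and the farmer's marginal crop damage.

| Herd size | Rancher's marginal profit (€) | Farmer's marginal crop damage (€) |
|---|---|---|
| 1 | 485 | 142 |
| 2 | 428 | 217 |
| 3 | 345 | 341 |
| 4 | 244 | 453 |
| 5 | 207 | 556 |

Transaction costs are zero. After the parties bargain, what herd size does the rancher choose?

3

Bargaining reaches the level where marginal profit last exceeds marginal crop damage.
That holds through level 3 (345 ≥ 341) but not at 4 (244 < 453).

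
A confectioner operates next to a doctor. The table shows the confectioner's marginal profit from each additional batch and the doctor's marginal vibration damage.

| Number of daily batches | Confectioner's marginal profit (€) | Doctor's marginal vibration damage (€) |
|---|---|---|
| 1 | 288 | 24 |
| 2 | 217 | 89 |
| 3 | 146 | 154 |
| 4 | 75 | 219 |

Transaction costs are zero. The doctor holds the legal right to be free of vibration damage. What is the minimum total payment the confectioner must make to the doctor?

Efficient level: marginal profit ≥ marginal vibration damage through level 2, so k* = 2.
With the doctor holding the right, the confectioner must at least compensate total damage at k*: 24 + 89 = 113.

€113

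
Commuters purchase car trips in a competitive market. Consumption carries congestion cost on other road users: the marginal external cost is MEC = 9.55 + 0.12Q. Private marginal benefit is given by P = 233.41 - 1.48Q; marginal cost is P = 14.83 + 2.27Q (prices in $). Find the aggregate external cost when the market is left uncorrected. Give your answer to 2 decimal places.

$760.50

Market equilibrium (private): 14.83 + 2.27Q = 233.41 - 1.48Q → Q_m = 58.2880.
Total external cost = ∫₀^{Q_m} (9.55 + 0.12Q) dQ = 9.55×58.2880 + ½×0.12×58.2880² = 760.4999.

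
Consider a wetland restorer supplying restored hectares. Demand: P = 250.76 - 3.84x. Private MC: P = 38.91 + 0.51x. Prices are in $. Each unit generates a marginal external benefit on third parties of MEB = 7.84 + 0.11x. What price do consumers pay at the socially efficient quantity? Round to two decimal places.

P = $51.80

Social marginal cost = private MC − MEB = 31.07 + 0.40x.
Set SMC = demand: 31.07 + 0.40x = 250.76 - 3.84x → x* = 51.8137.
Consumer price on the demand curve at x*: 250.76 − 3.84×51.8137 = 51.7954.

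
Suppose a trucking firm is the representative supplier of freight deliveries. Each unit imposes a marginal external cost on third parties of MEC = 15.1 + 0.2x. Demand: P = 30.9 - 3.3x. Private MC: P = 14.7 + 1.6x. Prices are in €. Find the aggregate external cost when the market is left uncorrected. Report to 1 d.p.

Market equilibrium (private): 14.7 + 1.6x = 30.9 - 3.3x → x_m = 3.3061.
Total external cost = ∫₀^{x_m} (15.1 + 0.2x) dx = 15.1×3.3061 + ½×0.2×3.3061² = 51.0151.

€51.0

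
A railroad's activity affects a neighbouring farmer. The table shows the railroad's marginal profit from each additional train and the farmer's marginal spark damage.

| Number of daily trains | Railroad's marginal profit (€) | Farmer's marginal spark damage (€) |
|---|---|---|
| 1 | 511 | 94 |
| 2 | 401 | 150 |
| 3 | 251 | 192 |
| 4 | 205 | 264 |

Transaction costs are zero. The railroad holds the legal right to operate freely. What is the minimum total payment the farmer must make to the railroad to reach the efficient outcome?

Left alone the railroad would choose level 4 (marginal profit stays positive).
Efficient level: k* = 3 (marginal profit ≥ marginal spark damage through 3).
The farmer must at least cover the railroad's forgone profit from cutting 4→3: 205 = 205.

€205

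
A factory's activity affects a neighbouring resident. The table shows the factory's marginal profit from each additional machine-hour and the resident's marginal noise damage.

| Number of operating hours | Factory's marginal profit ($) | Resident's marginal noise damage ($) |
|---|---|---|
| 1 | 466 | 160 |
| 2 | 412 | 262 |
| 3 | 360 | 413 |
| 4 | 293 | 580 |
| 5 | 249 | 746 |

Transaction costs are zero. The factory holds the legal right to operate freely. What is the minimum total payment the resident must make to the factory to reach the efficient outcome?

Left alone the factory would choose level 5 (marginal profit stays positive).
Efficient level: k* = 2 (marginal profit ≥ marginal noise damage through 2).
The resident must at least cover the factory's forgone profit from cutting 5→2: 360 + 293 + 249 = 902.

$902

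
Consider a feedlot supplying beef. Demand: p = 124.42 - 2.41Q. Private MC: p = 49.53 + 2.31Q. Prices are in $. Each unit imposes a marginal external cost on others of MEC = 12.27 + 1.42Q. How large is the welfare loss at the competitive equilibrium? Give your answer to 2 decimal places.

Market equilibrium (private): 49.53 + 2.31Q = 124.42 - 2.41Q → Q_m = 15.8665.
Social marginal cost = private MC + MEC = 61.80 + 3.73Q.
Set SMC = demand: 61.80 + 3.73Q = 124.42 - 2.41Q → Q* = 10.1987.
The welfare-loss triangle has base |Q_m − Q*| and height MEC(Q_m) (the vertical gap between SMC and demand is zero at Q* and MEC at Q_m).
DWL = ½ × 5.6678 × 34.8005 = 98.6211.

DWL = $98.62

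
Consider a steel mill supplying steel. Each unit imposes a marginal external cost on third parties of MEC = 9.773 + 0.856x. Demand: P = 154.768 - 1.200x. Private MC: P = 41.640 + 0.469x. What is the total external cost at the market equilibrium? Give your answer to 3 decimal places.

2628.830

Market equilibrium (private): 41.640 + 0.469x = 154.768 - 1.200x → x_m = 67.7819.
Total external cost = ∫₀^{x_m} (9.773 + 0.856x) dx = 9.773×67.7819 + ½×0.856×67.7819² = 2628.8297.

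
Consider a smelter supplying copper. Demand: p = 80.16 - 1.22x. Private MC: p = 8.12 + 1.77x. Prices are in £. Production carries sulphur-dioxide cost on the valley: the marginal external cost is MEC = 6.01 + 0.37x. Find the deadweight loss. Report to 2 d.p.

Market equilibrium (private): 8.12 + 1.77x = 80.16 - 1.22x → x_m = 24.0936.
Social marginal cost = private MC + MEC = 14.13 + 2.14x.
Set SMC = demand: 14.13 + 2.14x = 80.16 - 1.22x → x* = 19.6518.
Height of the DWL triangle at x_m is SMC(x_m) − demand(x_m) = MEC(x_m) = 14.9246.
DWL = ½ × 4.4418 × 14.9246 = 33.1460.

DWL = £33.15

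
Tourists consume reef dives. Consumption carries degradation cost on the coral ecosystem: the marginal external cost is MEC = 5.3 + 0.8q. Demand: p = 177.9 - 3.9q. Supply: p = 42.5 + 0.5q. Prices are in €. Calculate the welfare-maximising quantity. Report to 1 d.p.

q* = 25.0

Social marginal benefit = demand − MEC = 172.6 - 4.7q.
Set SMB = MC: 172.6 - 4.7q = 42.5 + 0.5q → q* = 25.0192.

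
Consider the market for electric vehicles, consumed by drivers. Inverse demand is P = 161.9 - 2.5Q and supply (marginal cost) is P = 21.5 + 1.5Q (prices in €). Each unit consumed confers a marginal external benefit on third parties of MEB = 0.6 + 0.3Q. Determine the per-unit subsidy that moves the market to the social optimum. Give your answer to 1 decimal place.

subsidy = €12.0 per unit

Social marginal benefit = demand + MEB = 162.5 - 2.2Q.
Set SMB = MC: 162.5 - 2.2Q = 21.5 + 1.5Q → Q* = 38.1081.
The Pigouvian subsidy equals MEB at Q*: 0.6 + 0.3×38.1081 = 12.0324.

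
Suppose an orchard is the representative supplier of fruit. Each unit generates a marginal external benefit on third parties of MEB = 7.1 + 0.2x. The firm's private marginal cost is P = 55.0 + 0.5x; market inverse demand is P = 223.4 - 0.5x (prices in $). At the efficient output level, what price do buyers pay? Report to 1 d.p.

Social marginal cost = private MC − MEB = 47.9 + 0.3x.
Set SMC = demand: 47.9 + 0.3x = 223.4 - 0.5x → x* = 219.3750.
Consumer price on the demand curve at x*: 223.4 − 0.5×219.3750 = 113.7125.

P = $113.7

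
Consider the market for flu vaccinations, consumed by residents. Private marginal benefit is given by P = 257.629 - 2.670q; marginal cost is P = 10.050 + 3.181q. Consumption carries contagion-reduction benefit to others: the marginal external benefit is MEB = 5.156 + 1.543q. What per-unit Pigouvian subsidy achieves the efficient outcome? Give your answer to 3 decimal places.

subsidy = 95.678 per unit

Social marginal benefit = demand + MEB = 262.785 - 1.127q.
Set SMB = MC: 262.785 - 1.127q = 10.050 + 3.181q → q* = 58.6664.
The Pigouvian subsidy equals MEB at q*: 5.156 + 1.543×58.6664 = 95.6783.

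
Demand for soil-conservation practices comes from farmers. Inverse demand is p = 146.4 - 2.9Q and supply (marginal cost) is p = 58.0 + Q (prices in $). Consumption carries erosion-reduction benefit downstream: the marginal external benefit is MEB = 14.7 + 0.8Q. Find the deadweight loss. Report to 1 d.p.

Market equilibrium (private): 58.0 + Q = 146.4 - 2.9Q → Q_m = 22.6667.
Social marginal benefit = demand + MEB = 161.1 - 2.1Q.
Set SMB = MC: 161.1 - 2.1Q = 58.0 + Q → Q* = 33.2581.
Between Q* and Q_m the wedge SMB − MC runs linearly from 0 to MEB(Q_m), so the loss is a triangle.
DWL = ½ × 10.5914 × 32.8333 = 173.8753.

DWL = $173.9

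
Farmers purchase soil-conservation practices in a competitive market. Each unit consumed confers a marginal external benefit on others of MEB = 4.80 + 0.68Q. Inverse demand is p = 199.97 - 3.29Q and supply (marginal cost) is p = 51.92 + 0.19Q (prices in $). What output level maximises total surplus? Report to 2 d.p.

Social marginal benefit = demand + MEB = 204.77 - 2.61Q.
Set SMB = MC: 204.77 - 2.61Q = 51.92 + 0.19Q → Q* = 54.5893.

Q* = 54.59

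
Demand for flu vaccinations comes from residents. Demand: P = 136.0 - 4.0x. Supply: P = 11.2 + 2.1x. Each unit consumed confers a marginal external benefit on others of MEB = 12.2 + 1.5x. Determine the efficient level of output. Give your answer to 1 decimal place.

Social marginal benefit = demand + MEB = 148.2 - 2.5x.
Set SMB = MC: 148.2 - 2.5x = 11.2 + 2.1x → x* = 29.7826.

x* = 29.8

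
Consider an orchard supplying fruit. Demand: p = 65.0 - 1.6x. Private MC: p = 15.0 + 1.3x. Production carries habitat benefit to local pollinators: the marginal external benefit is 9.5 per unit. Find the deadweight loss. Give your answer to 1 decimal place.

Market equilibrium (private): 15.0 + 1.3x = 65.0 - 1.6x → x_m = 17.2414.
Social marginal cost = private MC − MEB = 5.5 + 1.3x.
Set SMC = demand: 5.5 + 1.3x = 65.0 - 1.6x → x* = 20.5172.
The loss is the area between SMC and demand from x* to x_m; with linear curves that's a triangle of height MEB(x_m).
DWL = ½ × 3.2758 × 9.5000 = 15.5601.

DWL = 15.6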